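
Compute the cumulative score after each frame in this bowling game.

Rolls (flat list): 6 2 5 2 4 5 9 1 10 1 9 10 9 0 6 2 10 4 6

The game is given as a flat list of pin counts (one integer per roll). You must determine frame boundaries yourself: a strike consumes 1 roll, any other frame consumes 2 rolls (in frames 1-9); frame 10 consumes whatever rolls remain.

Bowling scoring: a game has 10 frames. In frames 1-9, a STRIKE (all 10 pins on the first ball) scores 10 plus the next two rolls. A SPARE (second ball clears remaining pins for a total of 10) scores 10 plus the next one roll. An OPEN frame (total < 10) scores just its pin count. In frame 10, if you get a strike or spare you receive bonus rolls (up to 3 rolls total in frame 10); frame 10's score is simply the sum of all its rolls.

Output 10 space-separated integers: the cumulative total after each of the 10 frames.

Frame 1: OPEN (6+2=8). Cumulative: 8
Frame 2: OPEN (5+2=7). Cumulative: 15
Frame 3: OPEN (4+5=9). Cumulative: 24
Frame 4: SPARE (9+1=10). 10 + next roll (10) = 20. Cumulative: 44
Frame 5: STRIKE. 10 + next two rolls (1+9) = 20. Cumulative: 64
Frame 6: SPARE (1+9=10). 10 + next roll (10) = 20. Cumulative: 84
Frame 7: STRIKE. 10 + next two rolls (9+0) = 19. Cumulative: 103
Frame 8: OPEN (9+0=9). Cumulative: 112
Frame 9: OPEN (6+2=8). Cumulative: 120
Frame 10: STRIKE. Sum of all frame-10 rolls (10+4+6) = 20. Cumulative: 140

Answer: 8 15 24 44 64 84 103 112 120 140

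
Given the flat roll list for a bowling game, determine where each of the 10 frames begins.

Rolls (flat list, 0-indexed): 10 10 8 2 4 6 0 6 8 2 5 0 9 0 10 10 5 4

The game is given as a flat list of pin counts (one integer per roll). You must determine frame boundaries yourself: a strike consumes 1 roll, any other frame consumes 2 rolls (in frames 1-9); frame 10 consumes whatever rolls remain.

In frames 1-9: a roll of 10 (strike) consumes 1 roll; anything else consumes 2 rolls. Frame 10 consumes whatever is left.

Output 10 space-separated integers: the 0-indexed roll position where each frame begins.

Answer: 0 1 2 4 6 8 10 12 14 15

Derivation:
Frame 1 starts at roll index 0: roll=10 (strike), consumes 1 roll
Frame 2 starts at roll index 1: roll=10 (strike), consumes 1 roll
Frame 3 starts at roll index 2: rolls=8,2 (sum=10), consumes 2 rolls
Frame 4 starts at roll index 4: rolls=4,6 (sum=10), consumes 2 rolls
Frame 5 starts at roll index 6: rolls=0,6 (sum=6), consumes 2 rolls
Frame 6 starts at roll index 8: rolls=8,2 (sum=10), consumes 2 rolls
Frame 7 starts at roll index 10: rolls=5,0 (sum=5), consumes 2 rolls
Frame 8 starts at roll index 12: rolls=9,0 (sum=9), consumes 2 rolls
Frame 9 starts at roll index 14: roll=10 (strike), consumes 1 roll
Frame 10 starts at roll index 15: 3 remaining rolls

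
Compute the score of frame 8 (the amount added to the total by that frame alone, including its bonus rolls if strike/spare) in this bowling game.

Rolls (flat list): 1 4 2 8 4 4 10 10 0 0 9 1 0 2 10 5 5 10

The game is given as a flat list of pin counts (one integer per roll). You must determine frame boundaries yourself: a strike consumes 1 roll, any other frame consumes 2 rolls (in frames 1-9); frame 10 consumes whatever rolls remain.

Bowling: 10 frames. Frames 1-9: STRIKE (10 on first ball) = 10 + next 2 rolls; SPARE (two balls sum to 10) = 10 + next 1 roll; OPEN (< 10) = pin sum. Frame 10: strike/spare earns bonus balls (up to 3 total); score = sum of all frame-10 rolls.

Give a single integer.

Answer: 2

Derivation:
Frame 1: OPEN (1+4=5). Cumulative: 5
Frame 2: SPARE (2+8=10). 10 + next roll (4) = 14. Cumulative: 19
Frame 3: OPEN (4+4=8). Cumulative: 27
Frame 4: STRIKE. 10 + next two rolls (10+0) = 20. Cumulative: 47
Frame 5: STRIKE. 10 + next two rolls (0+0) = 10. Cumulative: 57
Frame 6: OPEN (0+0=0). Cumulative: 57
Frame 7: SPARE (9+1=10). 10 + next roll (0) = 10. Cumulative: 67
Frame 8: OPEN (0+2=2). Cumulative: 69
Frame 9: STRIKE. 10 + next two rolls (5+5) = 20. Cumulative: 89
Frame 10: SPARE. Sum of all frame-10 rolls (5+5+10) = 20. Cumulative: 109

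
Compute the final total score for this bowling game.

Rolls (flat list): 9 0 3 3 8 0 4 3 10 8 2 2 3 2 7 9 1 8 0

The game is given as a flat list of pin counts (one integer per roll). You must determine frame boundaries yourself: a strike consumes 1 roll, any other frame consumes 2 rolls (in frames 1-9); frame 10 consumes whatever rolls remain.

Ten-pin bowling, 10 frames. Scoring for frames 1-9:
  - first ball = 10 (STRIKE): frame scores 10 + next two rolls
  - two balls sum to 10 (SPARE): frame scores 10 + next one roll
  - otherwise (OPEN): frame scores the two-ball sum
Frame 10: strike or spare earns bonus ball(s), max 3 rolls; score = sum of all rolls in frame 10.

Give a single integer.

Frame 1: OPEN (9+0=9). Cumulative: 9
Frame 2: OPEN (3+3=6). Cumulative: 15
Frame 3: OPEN (8+0=8). Cumulative: 23
Frame 4: OPEN (4+3=7). Cumulative: 30
Frame 5: STRIKE. 10 + next two rolls (8+2) = 20. Cumulative: 50
Frame 6: SPARE (8+2=10). 10 + next roll (2) = 12. Cumulative: 62
Frame 7: OPEN (2+3=5). Cumulative: 67
Frame 8: OPEN (2+7=9). Cumulative: 76
Frame 9: SPARE (9+1=10). 10 + next roll (8) = 18. Cumulative: 94
Frame 10: OPEN. Sum of all frame-10 rolls (8+0) = 8. Cumulative: 102

Answer: 102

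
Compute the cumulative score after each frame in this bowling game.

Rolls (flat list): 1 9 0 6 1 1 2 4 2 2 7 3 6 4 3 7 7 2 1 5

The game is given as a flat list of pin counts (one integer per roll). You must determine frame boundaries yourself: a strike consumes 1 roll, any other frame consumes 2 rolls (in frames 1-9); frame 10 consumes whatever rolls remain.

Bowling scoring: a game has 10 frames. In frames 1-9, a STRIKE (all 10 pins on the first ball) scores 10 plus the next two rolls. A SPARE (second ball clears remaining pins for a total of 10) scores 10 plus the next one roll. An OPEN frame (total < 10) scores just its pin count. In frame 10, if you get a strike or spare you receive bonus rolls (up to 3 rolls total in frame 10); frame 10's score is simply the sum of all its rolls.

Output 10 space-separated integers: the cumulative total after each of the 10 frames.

Frame 1: SPARE (1+9=10). 10 + next roll (0) = 10. Cumulative: 10
Frame 2: OPEN (0+6=6). Cumulative: 16
Frame 3: OPEN (1+1=2). Cumulative: 18
Frame 4: OPEN (2+4=6). Cumulative: 24
Frame 5: OPEN (2+2=4). Cumulative: 28
Frame 6: SPARE (7+3=10). 10 + next roll (6) = 16. Cumulative: 44
Frame 7: SPARE (6+4=10). 10 + next roll (3) = 13. Cumulative: 57
Frame 8: SPARE (3+7=10). 10 + next roll (7) = 17. Cumulative: 74
Frame 9: OPEN (7+2=9). Cumulative: 83
Frame 10: OPEN. Sum of all frame-10 rolls (1+5) = 6. Cumulative: 89

Answer: 10 16 18 24 28 44 57 74 83 89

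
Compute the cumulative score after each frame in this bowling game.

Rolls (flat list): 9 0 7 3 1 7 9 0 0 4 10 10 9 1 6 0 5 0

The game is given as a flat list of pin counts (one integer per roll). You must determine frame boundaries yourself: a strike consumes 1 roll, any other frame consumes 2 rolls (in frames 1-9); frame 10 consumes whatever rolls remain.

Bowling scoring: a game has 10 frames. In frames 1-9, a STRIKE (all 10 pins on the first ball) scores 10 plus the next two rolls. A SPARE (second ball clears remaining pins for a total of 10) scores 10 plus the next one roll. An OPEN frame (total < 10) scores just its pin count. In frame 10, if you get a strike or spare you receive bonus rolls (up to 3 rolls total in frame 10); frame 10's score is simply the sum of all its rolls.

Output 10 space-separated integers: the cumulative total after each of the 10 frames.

Frame 1: OPEN (9+0=9). Cumulative: 9
Frame 2: SPARE (7+3=10). 10 + next roll (1) = 11. Cumulative: 20
Frame 3: OPEN (1+7=8). Cumulative: 28
Frame 4: OPEN (9+0=9). Cumulative: 37
Frame 5: OPEN (0+4=4). Cumulative: 41
Frame 6: STRIKE. 10 + next two rolls (10+9) = 29. Cumulative: 70
Frame 7: STRIKE. 10 + next two rolls (9+1) = 20. Cumulative: 90
Frame 8: SPARE (9+1=10). 10 + next roll (6) = 16. Cumulative: 106
Frame 9: OPEN (6+0=6). Cumulative: 112
Frame 10: OPEN. Sum of all frame-10 rolls (5+0) = 5. Cumulative: 117

Answer: 9 20 28 37 41 70 90 106 112 117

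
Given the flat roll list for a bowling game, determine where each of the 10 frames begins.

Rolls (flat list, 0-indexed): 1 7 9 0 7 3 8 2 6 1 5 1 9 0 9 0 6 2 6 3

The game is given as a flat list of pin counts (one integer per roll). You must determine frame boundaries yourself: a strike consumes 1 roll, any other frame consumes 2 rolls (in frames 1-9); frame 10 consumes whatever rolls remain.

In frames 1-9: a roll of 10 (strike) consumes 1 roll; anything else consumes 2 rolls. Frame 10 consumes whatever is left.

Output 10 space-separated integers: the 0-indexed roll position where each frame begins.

Answer: 0 2 4 6 8 10 12 14 16 18

Derivation:
Frame 1 starts at roll index 0: rolls=1,7 (sum=8), consumes 2 rolls
Frame 2 starts at roll index 2: rolls=9,0 (sum=9), consumes 2 rolls
Frame 3 starts at roll index 4: rolls=7,3 (sum=10), consumes 2 rolls
Frame 4 starts at roll index 6: rolls=8,2 (sum=10), consumes 2 rolls
Frame 5 starts at roll index 8: rolls=6,1 (sum=7), consumes 2 rolls
Frame 6 starts at roll index 10: rolls=5,1 (sum=6), consumes 2 rolls
Frame 7 starts at roll index 12: rolls=9,0 (sum=9), consumes 2 rolls
Frame 8 starts at roll index 14: rolls=9,0 (sum=9), consumes 2 rolls
Frame 9 starts at roll index 16: rolls=6,2 (sum=8), consumes 2 rolls
Frame 10 starts at roll index 18: 2 remaining rolls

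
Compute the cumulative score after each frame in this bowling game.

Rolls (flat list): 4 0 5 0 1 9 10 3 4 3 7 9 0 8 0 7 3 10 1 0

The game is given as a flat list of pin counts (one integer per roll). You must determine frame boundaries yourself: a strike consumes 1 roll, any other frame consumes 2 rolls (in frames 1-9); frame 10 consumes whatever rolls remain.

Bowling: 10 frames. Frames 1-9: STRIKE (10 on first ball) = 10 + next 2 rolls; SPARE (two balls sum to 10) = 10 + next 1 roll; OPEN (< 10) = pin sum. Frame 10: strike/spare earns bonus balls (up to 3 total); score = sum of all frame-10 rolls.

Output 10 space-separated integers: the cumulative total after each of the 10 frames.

Frame 1: OPEN (4+0=4). Cumulative: 4
Frame 2: OPEN (5+0=5). Cumulative: 9
Frame 3: SPARE (1+9=10). 10 + next roll (10) = 20. Cumulative: 29
Frame 4: STRIKE. 10 + next two rolls (3+4) = 17. Cumulative: 46
Frame 5: OPEN (3+4=7). Cumulative: 53
Frame 6: SPARE (3+7=10). 10 + next roll (9) = 19. Cumulative: 72
Frame 7: OPEN (9+0=9). Cumulative: 81
Frame 8: OPEN (8+0=8). Cumulative: 89
Frame 9: SPARE (7+3=10). 10 + next roll (10) = 20. Cumulative: 109
Frame 10: STRIKE. Sum of all frame-10 rolls (10+1+0) = 11. Cumulative: 120

Answer: 4 9 29 46 53 72 81 89 109 120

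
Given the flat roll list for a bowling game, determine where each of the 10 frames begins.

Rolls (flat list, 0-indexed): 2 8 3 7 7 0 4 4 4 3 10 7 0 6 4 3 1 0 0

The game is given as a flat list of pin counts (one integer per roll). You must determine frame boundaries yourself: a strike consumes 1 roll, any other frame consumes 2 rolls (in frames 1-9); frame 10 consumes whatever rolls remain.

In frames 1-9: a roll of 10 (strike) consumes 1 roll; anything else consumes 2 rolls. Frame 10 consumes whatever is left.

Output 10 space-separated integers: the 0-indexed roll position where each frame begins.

Answer: 0 2 4 6 8 10 11 13 15 17

Derivation:
Frame 1 starts at roll index 0: rolls=2,8 (sum=10), consumes 2 rolls
Frame 2 starts at roll index 2: rolls=3,7 (sum=10), consumes 2 rolls
Frame 3 starts at roll index 4: rolls=7,0 (sum=7), consumes 2 rolls
Frame 4 starts at roll index 6: rolls=4,4 (sum=8), consumes 2 rolls
Frame 5 starts at roll index 8: rolls=4,3 (sum=7), consumes 2 rolls
Frame 6 starts at roll index 10: roll=10 (strike), consumes 1 roll
Frame 7 starts at roll index 11: rolls=7,0 (sum=7), consumes 2 rolls
Frame 8 starts at roll index 13: rolls=6,4 (sum=10), consumes 2 rolls
Frame 9 starts at roll index 15: rolls=3,1 (sum=4), consumes 2 rolls
Frame 10 starts at roll index 17: 2 remaining rolls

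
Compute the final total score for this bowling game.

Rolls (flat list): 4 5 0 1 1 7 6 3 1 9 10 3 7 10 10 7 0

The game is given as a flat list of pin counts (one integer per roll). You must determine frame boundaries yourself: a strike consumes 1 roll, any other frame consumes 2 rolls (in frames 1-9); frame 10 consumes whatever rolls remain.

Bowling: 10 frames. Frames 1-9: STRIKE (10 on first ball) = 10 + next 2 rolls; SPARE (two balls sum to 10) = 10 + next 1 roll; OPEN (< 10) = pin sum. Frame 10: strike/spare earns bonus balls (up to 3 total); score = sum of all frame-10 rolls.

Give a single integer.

Answer: 138

Derivation:
Frame 1: OPEN (4+5=9). Cumulative: 9
Frame 2: OPEN (0+1=1). Cumulative: 10
Frame 3: OPEN (1+7=8). Cumulative: 18
Frame 4: OPEN (6+3=9). Cumulative: 27
Frame 5: SPARE (1+9=10). 10 + next roll (10) = 20. Cumulative: 47
Frame 6: STRIKE. 10 + next two rolls (3+7) = 20. Cumulative: 67
Frame 7: SPARE (3+7=10). 10 + next roll (10) = 20. Cumulative: 87
Frame 8: STRIKE. 10 + next two rolls (10+7) = 27. Cumulative: 114
Frame 9: STRIKE. 10 + next two rolls (7+0) = 17. Cumulative: 131
Frame 10: OPEN. Sum of all frame-10 rolls (7+0) = 7. Cumulative: 138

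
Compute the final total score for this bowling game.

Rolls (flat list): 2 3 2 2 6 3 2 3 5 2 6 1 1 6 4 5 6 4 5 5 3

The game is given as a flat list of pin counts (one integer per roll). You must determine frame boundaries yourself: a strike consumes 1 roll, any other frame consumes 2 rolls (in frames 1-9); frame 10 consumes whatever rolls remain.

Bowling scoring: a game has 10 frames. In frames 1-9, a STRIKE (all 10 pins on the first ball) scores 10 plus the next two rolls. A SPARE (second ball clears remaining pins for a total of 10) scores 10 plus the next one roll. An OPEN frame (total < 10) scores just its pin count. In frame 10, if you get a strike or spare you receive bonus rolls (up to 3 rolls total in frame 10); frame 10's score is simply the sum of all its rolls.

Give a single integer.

Frame 1: OPEN (2+3=5). Cumulative: 5
Frame 2: OPEN (2+2=4). Cumulative: 9
Frame 3: OPEN (6+3=9). Cumulative: 18
Frame 4: OPEN (2+3=5). Cumulative: 23
Frame 5: OPEN (5+2=7). Cumulative: 30
Frame 6: OPEN (6+1=7). Cumulative: 37
Frame 7: OPEN (1+6=7). Cumulative: 44
Frame 8: OPEN (4+5=9). Cumulative: 53
Frame 9: SPARE (6+4=10). 10 + next roll (5) = 15. Cumulative: 68
Frame 10: SPARE. Sum of all frame-10 rolls (5+5+3) = 13. Cumulative: 81

Answer: 81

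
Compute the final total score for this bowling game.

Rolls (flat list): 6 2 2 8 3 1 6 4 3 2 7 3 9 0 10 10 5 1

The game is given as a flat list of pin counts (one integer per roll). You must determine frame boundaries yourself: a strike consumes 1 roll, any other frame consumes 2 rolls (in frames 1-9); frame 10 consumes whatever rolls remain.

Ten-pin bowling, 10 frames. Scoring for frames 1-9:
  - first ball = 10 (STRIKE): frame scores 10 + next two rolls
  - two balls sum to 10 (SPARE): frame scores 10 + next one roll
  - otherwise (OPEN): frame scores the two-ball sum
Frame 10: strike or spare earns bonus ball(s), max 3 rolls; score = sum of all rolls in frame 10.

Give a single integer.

Answer: 118

Derivation:
Frame 1: OPEN (6+2=8). Cumulative: 8
Frame 2: SPARE (2+8=10). 10 + next roll (3) = 13. Cumulative: 21
Frame 3: OPEN (3+1=4). Cumulative: 25
Frame 4: SPARE (6+4=10). 10 + next roll (3) = 13. Cumulative: 38
Frame 5: OPEN (3+2=5). Cumulative: 43
Frame 6: SPARE (7+3=10). 10 + next roll (9) = 19. Cumulative: 62
Frame 7: OPEN (9+0=9). Cumulative: 71
Frame 8: STRIKE. 10 + next two rolls (10+5) = 25. Cumulative: 96
Frame 9: STRIKE. 10 + next two rolls (5+1) = 16. Cumulative: 112
Frame 10: OPEN. Sum of all frame-10 rolls (5+1) = 6. Cumulative: 118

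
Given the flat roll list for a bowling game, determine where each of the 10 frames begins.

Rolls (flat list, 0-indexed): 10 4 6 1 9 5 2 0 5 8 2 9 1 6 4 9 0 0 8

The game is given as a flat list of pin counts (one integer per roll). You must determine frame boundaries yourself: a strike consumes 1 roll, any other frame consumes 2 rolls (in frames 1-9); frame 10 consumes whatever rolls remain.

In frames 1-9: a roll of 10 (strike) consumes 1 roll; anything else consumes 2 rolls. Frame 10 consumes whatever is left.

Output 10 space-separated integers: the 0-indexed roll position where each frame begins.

Frame 1 starts at roll index 0: roll=10 (strike), consumes 1 roll
Frame 2 starts at roll index 1: rolls=4,6 (sum=10), consumes 2 rolls
Frame 3 starts at roll index 3: rolls=1,9 (sum=10), consumes 2 rolls
Frame 4 starts at roll index 5: rolls=5,2 (sum=7), consumes 2 rolls
Frame 5 starts at roll index 7: rolls=0,5 (sum=5), consumes 2 rolls
Frame 6 starts at roll index 9: rolls=8,2 (sum=10), consumes 2 rolls
Frame 7 starts at roll index 11: rolls=9,1 (sum=10), consumes 2 rolls
Frame 8 starts at roll index 13: rolls=6,4 (sum=10), consumes 2 rolls
Frame 9 starts at roll index 15: rolls=9,0 (sum=9), consumes 2 rolls
Frame 10 starts at roll index 17: 2 remaining rolls

Answer: 0 1 3 5 7 9 11 13 15 17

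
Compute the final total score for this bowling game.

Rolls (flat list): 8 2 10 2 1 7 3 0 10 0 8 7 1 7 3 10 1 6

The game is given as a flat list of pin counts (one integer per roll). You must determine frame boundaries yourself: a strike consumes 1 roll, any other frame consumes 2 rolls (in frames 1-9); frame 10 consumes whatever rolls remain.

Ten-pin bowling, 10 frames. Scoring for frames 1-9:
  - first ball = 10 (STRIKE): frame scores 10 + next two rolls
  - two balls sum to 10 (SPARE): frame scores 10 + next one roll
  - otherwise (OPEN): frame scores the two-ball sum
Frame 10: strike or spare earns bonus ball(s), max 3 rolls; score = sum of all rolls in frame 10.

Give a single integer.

Answer: 116

Derivation:
Frame 1: SPARE (8+2=10). 10 + next roll (10) = 20. Cumulative: 20
Frame 2: STRIKE. 10 + next two rolls (2+1) = 13. Cumulative: 33
Frame 3: OPEN (2+1=3). Cumulative: 36
Frame 4: SPARE (7+3=10). 10 + next roll (0) = 10. Cumulative: 46
Frame 5: SPARE (0+10=10). 10 + next roll (0) = 10. Cumulative: 56
Frame 6: OPEN (0+8=8). Cumulative: 64
Frame 7: OPEN (7+1=8). Cumulative: 72
Frame 8: SPARE (7+3=10). 10 + next roll (10) = 20. Cumulative: 92
Frame 9: STRIKE. 10 + next two rolls (1+6) = 17. Cumulative: 109
Frame 10: OPEN. Sum of all frame-10 rolls (1+6) = 7. Cumulative: 116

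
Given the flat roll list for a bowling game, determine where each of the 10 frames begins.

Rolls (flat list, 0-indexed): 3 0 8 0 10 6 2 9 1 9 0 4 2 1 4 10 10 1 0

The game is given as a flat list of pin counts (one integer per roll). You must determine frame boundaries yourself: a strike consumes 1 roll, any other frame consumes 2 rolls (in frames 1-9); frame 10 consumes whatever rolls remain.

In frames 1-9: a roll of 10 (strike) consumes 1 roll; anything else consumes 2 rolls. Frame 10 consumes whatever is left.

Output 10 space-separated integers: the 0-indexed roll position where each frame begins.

Answer: 0 2 4 5 7 9 11 13 15 16

Derivation:
Frame 1 starts at roll index 0: rolls=3,0 (sum=3), consumes 2 rolls
Frame 2 starts at roll index 2: rolls=8,0 (sum=8), consumes 2 rolls
Frame 3 starts at roll index 4: roll=10 (strike), consumes 1 roll
Frame 4 starts at roll index 5: rolls=6,2 (sum=8), consumes 2 rolls
Frame 5 starts at roll index 7: rolls=9,1 (sum=10), consumes 2 rolls
Frame 6 starts at roll index 9: rolls=9,0 (sum=9), consumes 2 rolls
Frame 7 starts at roll index 11: rolls=4,2 (sum=6), consumes 2 rolls
Frame 8 starts at roll index 13: rolls=1,4 (sum=5), consumes 2 rolls
Frame 9 starts at roll index 15: roll=10 (strike), consumes 1 roll
Frame 10 starts at roll index 16: 3 remaining rolls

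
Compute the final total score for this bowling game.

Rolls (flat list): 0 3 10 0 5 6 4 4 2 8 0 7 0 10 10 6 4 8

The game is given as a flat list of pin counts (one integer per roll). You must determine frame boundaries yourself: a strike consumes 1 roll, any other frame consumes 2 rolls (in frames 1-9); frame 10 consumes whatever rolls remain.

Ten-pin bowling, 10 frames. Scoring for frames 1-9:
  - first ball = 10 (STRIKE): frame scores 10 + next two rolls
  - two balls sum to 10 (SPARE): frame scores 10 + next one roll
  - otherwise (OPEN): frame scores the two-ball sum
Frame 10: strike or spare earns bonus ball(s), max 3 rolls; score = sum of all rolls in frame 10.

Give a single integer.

Answer: 122

Derivation:
Frame 1: OPEN (0+3=3). Cumulative: 3
Frame 2: STRIKE. 10 + next two rolls (0+5) = 15. Cumulative: 18
Frame 3: OPEN (0+5=5). Cumulative: 23
Frame 4: SPARE (6+4=10). 10 + next roll (4) = 14. Cumulative: 37
Frame 5: OPEN (4+2=6). Cumulative: 43
Frame 6: OPEN (8+0=8). Cumulative: 51
Frame 7: OPEN (7+0=7). Cumulative: 58
Frame 8: STRIKE. 10 + next two rolls (10+6) = 26. Cumulative: 84
Frame 9: STRIKE. 10 + next two rolls (6+4) = 20. Cumulative: 104
Frame 10: SPARE. Sum of all frame-10 rolls (6+4+8) = 18. Cumulative: 122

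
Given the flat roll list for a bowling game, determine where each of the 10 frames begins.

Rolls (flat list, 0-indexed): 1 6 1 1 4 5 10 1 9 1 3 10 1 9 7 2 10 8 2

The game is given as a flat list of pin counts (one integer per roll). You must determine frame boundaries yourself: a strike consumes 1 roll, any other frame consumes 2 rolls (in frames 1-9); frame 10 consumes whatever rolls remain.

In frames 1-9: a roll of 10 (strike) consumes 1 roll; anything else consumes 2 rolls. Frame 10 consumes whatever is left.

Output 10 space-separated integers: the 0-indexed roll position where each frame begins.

Answer: 0 2 4 6 7 9 11 12 14 16

Derivation:
Frame 1 starts at roll index 0: rolls=1,6 (sum=7), consumes 2 rolls
Frame 2 starts at roll index 2: rolls=1,1 (sum=2), consumes 2 rolls
Frame 3 starts at roll index 4: rolls=4,5 (sum=9), consumes 2 rolls
Frame 4 starts at roll index 6: roll=10 (strike), consumes 1 roll
Frame 5 starts at roll index 7: rolls=1,9 (sum=10), consumes 2 rolls
Frame 6 starts at roll index 9: rolls=1,3 (sum=4), consumes 2 rolls
Frame 7 starts at roll index 11: roll=10 (strike), consumes 1 roll
Frame 8 starts at roll index 12: rolls=1,9 (sum=10), consumes 2 rolls
Frame 9 starts at roll index 14: rolls=7,2 (sum=9), consumes 2 rolls
Frame 10 starts at roll index 16: 3 remaining rolls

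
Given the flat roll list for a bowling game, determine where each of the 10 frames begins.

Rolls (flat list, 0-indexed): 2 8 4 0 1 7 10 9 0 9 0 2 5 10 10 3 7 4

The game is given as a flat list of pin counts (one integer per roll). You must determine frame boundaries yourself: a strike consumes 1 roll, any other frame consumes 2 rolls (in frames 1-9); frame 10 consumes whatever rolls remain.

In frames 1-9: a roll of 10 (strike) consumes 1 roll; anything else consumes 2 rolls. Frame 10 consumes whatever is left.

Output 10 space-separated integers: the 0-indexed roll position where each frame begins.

Frame 1 starts at roll index 0: rolls=2,8 (sum=10), consumes 2 rolls
Frame 2 starts at roll index 2: rolls=4,0 (sum=4), consumes 2 rolls
Frame 3 starts at roll index 4: rolls=1,7 (sum=8), consumes 2 rolls
Frame 4 starts at roll index 6: roll=10 (strike), consumes 1 roll
Frame 5 starts at roll index 7: rolls=9,0 (sum=9), consumes 2 rolls
Frame 6 starts at roll index 9: rolls=9,0 (sum=9), consumes 2 rolls
Frame 7 starts at roll index 11: rolls=2,5 (sum=7), consumes 2 rolls
Frame 8 starts at roll index 13: roll=10 (strike), consumes 1 roll
Frame 9 starts at roll index 14: roll=10 (strike), consumes 1 roll
Frame 10 starts at roll index 15: 3 remaining rolls

Answer: 0 2 4 6 7 9 11 13 14 15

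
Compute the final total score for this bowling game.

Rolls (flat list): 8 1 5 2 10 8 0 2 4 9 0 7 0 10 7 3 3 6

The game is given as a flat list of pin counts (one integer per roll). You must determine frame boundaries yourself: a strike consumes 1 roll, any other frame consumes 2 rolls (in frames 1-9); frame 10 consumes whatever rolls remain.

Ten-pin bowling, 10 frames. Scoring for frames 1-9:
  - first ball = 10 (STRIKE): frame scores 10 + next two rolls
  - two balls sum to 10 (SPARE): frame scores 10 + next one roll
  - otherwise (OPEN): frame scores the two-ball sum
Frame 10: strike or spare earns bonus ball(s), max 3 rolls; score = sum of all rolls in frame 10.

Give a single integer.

Frame 1: OPEN (8+1=9). Cumulative: 9
Frame 2: OPEN (5+2=7). Cumulative: 16
Frame 3: STRIKE. 10 + next two rolls (8+0) = 18. Cumulative: 34
Frame 4: OPEN (8+0=8). Cumulative: 42
Frame 5: OPEN (2+4=6). Cumulative: 48
Frame 6: OPEN (9+0=9). Cumulative: 57
Frame 7: OPEN (7+0=7). Cumulative: 64
Frame 8: STRIKE. 10 + next two rolls (7+3) = 20. Cumulative: 84
Frame 9: SPARE (7+3=10). 10 + next roll (3) = 13. Cumulative: 97
Frame 10: OPEN. Sum of all frame-10 rolls (3+6) = 9. Cumulative: 106

Answer: 106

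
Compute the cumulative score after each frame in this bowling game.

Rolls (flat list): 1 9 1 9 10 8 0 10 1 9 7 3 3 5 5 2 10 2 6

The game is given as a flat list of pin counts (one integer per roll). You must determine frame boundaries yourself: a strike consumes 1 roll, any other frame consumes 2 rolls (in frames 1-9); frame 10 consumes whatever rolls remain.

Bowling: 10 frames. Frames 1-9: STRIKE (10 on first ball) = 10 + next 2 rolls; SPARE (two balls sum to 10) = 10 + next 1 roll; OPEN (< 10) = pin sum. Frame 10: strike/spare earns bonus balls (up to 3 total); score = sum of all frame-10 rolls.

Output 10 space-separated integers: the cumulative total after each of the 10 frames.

Answer: 11 31 49 57 77 94 107 115 122 140

Derivation:
Frame 1: SPARE (1+9=10). 10 + next roll (1) = 11. Cumulative: 11
Frame 2: SPARE (1+9=10). 10 + next roll (10) = 20. Cumulative: 31
Frame 3: STRIKE. 10 + next two rolls (8+0) = 18. Cumulative: 49
Frame 4: OPEN (8+0=8). Cumulative: 57
Frame 5: STRIKE. 10 + next two rolls (1+9) = 20. Cumulative: 77
Frame 6: SPARE (1+9=10). 10 + next roll (7) = 17. Cumulative: 94
Frame 7: SPARE (7+3=10). 10 + next roll (3) = 13. Cumulative: 107
Frame 8: OPEN (3+5=8). Cumulative: 115
Frame 9: OPEN (5+2=7). Cumulative: 122
Frame 10: STRIKE. Sum of all frame-10 rolls (10+2+6) = 18. Cumulative: 140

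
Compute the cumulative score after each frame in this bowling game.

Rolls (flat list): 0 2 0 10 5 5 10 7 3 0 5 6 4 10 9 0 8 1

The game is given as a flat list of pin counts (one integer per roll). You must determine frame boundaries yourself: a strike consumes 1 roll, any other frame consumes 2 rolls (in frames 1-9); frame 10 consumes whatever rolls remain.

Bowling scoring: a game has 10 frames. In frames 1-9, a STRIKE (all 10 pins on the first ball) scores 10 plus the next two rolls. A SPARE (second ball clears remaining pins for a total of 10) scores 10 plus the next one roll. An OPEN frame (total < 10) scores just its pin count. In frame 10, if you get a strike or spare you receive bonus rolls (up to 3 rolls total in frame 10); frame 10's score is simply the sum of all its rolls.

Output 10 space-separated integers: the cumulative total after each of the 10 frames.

Frame 1: OPEN (0+2=2). Cumulative: 2
Frame 2: SPARE (0+10=10). 10 + next roll (5) = 15. Cumulative: 17
Frame 3: SPARE (5+5=10). 10 + next roll (10) = 20. Cumulative: 37
Frame 4: STRIKE. 10 + next two rolls (7+3) = 20. Cumulative: 57
Frame 5: SPARE (7+3=10). 10 + next roll (0) = 10. Cumulative: 67
Frame 6: OPEN (0+5=5). Cumulative: 72
Frame 7: SPARE (6+4=10). 10 + next roll (10) = 20. Cumulative: 92
Frame 8: STRIKE. 10 + next two rolls (9+0) = 19. Cumulative: 111
Frame 9: OPEN (9+0=9). Cumulative: 120
Frame 10: OPEN. Sum of all frame-10 rolls (8+1) = 9. Cumulative: 129

Answer: 2 17 37 57 67 72 92 111 120 129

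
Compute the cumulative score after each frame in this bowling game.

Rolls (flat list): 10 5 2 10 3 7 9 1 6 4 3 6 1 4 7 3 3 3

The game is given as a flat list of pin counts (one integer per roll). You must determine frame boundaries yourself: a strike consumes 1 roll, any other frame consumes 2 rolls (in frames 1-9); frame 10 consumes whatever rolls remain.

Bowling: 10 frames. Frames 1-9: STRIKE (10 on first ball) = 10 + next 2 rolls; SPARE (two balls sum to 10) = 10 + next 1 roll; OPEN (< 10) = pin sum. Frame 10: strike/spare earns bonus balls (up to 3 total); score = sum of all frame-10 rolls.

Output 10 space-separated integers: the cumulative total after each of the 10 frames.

Answer: 17 24 44 63 79 92 101 106 119 125

Derivation:
Frame 1: STRIKE. 10 + next two rolls (5+2) = 17. Cumulative: 17
Frame 2: OPEN (5+2=7). Cumulative: 24
Frame 3: STRIKE. 10 + next two rolls (3+7) = 20. Cumulative: 44
Frame 4: SPARE (3+7=10). 10 + next roll (9) = 19. Cumulative: 63
Frame 5: SPARE (9+1=10). 10 + next roll (6) = 16. Cumulative: 79
Frame 6: SPARE (6+4=10). 10 + next roll (3) = 13. Cumulative: 92
Frame 7: OPEN (3+6=9). Cumulative: 101
Frame 8: OPEN (1+4=5). Cumulative: 106
Frame 9: SPARE (7+3=10). 10 + next roll (3) = 13. Cumulative: 119
Frame 10: OPEN. Sum of all frame-10 rolls (3+3) = 6. Cumulative: 125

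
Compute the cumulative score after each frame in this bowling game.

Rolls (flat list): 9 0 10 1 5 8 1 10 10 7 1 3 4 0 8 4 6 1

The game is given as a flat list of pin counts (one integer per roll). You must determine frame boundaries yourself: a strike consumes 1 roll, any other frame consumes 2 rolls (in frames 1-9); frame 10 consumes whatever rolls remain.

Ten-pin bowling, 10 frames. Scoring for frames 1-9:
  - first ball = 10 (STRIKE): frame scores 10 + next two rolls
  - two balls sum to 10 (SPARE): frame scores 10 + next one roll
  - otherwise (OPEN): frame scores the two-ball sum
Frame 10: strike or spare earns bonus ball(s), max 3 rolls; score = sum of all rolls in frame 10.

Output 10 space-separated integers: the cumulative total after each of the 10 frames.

Frame 1: OPEN (9+0=9). Cumulative: 9
Frame 2: STRIKE. 10 + next two rolls (1+5) = 16. Cumulative: 25
Frame 3: OPEN (1+5=6). Cumulative: 31
Frame 4: OPEN (8+1=9). Cumulative: 40
Frame 5: STRIKE. 10 + next two rolls (10+7) = 27. Cumulative: 67
Frame 6: STRIKE. 10 + next two rolls (7+1) = 18. Cumulative: 85
Frame 7: OPEN (7+1=8). Cumulative: 93
Frame 8: OPEN (3+4=7). Cumulative: 100
Frame 9: OPEN (0+8=8). Cumulative: 108
Frame 10: SPARE. Sum of all frame-10 rolls (4+6+1) = 11. Cumulative: 119

Answer: 9 25 31 40 67 85 93 100 108 119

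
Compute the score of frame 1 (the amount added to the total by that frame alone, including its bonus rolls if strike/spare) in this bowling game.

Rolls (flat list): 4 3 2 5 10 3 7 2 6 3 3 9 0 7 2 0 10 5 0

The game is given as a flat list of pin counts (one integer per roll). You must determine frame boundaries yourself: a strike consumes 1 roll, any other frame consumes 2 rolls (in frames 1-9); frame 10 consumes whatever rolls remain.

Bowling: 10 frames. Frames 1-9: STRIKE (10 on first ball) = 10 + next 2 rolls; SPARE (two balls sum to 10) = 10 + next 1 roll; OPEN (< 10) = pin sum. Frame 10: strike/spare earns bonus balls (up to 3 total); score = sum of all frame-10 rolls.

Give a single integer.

Frame 1: OPEN (4+3=7). Cumulative: 7
Frame 2: OPEN (2+5=7). Cumulative: 14
Frame 3: STRIKE. 10 + next two rolls (3+7) = 20. Cumulative: 34

Answer: 7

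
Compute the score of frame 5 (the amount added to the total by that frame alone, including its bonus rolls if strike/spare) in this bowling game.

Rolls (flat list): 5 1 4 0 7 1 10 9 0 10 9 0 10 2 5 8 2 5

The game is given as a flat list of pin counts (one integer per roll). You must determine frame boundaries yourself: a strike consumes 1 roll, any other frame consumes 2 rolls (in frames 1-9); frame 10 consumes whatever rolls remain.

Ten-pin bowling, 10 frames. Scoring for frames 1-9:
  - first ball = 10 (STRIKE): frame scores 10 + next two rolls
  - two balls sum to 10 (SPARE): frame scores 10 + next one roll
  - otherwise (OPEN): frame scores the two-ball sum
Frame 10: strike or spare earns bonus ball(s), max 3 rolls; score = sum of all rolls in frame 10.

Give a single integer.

Frame 1: OPEN (5+1=6). Cumulative: 6
Frame 2: OPEN (4+0=4). Cumulative: 10
Frame 3: OPEN (7+1=8). Cumulative: 18
Frame 4: STRIKE. 10 + next two rolls (9+0) = 19. Cumulative: 37
Frame 5: OPEN (9+0=9). Cumulative: 46
Frame 6: STRIKE. 10 + next two rolls (9+0) = 19. Cumulative: 65
Frame 7: OPEN (9+0=9). Cumulative: 74

Answer: 9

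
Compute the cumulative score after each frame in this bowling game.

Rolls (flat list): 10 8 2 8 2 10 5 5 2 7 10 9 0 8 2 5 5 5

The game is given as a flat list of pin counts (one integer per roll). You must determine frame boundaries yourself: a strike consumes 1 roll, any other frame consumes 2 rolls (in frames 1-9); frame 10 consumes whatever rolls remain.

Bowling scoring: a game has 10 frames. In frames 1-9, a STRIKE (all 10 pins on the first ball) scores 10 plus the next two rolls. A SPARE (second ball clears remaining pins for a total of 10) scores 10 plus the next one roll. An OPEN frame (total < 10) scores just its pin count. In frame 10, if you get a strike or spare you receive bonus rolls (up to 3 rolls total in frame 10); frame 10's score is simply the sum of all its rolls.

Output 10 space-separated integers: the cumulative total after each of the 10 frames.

Answer: 20 38 58 78 90 99 118 127 142 157

Derivation:
Frame 1: STRIKE. 10 + next two rolls (8+2) = 20. Cumulative: 20
Frame 2: SPARE (8+2=10). 10 + next roll (8) = 18. Cumulative: 38
Frame 3: SPARE (8+2=10). 10 + next roll (10) = 20. Cumulative: 58
Frame 4: STRIKE. 10 + next two rolls (5+5) = 20. Cumulative: 78
Frame 5: SPARE (5+5=10). 10 + next roll (2) = 12. Cumulative: 90
Frame 6: OPEN (2+7=9). Cumulative: 99
Frame 7: STRIKE. 10 + next two rolls (9+0) = 19. Cumulative: 118
Frame 8: OPEN (9+0=9). Cumulative: 127
Frame 9: SPARE (8+2=10). 10 + next roll (5) = 15. Cumulative: 142
Frame 10: SPARE. Sum of all frame-10 rolls (5+5+5) = 15. Cumulative: 157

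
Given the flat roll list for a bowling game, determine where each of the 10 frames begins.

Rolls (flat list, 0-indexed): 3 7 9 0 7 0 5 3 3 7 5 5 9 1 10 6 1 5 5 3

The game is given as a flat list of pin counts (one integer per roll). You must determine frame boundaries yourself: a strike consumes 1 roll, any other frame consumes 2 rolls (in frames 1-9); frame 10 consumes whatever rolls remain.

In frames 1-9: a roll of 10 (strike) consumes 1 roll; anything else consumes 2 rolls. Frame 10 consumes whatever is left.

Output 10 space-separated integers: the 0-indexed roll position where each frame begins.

Frame 1 starts at roll index 0: rolls=3,7 (sum=10), consumes 2 rolls
Frame 2 starts at roll index 2: rolls=9,0 (sum=9), consumes 2 rolls
Frame 3 starts at roll index 4: rolls=7,0 (sum=7), consumes 2 rolls
Frame 4 starts at roll index 6: rolls=5,3 (sum=8), consumes 2 rolls
Frame 5 starts at roll index 8: rolls=3,7 (sum=10), consumes 2 rolls
Frame 6 starts at roll index 10: rolls=5,5 (sum=10), consumes 2 rolls
Frame 7 starts at roll index 12: rolls=9,1 (sum=10), consumes 2 rolls
Frame 8 starts at roll index 14: roll=10 (strike), consumes 1 roll
Frame 9 starts at roll index 15: rolls=6,1 (sum=7), consumes 2 rolls
Frame 10 starts at roll index 17: 3 remaining rolls

Answer: 0 2 4 6 8 10 12 14 15 17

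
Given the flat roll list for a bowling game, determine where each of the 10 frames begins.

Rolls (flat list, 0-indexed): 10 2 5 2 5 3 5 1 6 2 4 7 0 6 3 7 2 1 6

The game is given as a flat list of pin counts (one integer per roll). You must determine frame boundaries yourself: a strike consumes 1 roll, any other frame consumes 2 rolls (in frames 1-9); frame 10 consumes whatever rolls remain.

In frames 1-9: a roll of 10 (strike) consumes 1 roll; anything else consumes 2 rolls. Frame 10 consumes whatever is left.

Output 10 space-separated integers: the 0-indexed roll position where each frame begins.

Answer: 0 1 3 5 7 9 11 13 15 17

Derivation:
Frame 1 starts at roll index 0: roll=10 (strike), consumes 1 roll
Frame 2 starts at roll index 1: rolls=2,5 (sum=7), consumes 2 rolls
Frame 3 starts at roll index 3: rolls=2,5 (sum=7), consumes 2 rolls
Frame 4 starts at roll index 5: rolls=3,5 (sum=8), consumes 2 rolls
Frame 5 starts at roll index 7: rolls=1,6 (sum=7), consumes 2 rolls
Frame 6 starts at roll index 9: rolls=2,4 (sum=6), consumes 2 rolls
Frame 7 starts at roll index 11: rolls=7,0 (sum=7), consumes 2 rolls
Frame 8 starts at roll index 13: rolls=6,3 (sum=9), consumes 2 rolls
Frame 9 starts at roll index 15: rolls=7,2 (sum=9), consumes 2 rolls
Frame 10 starts at roll index 17: 2 remaining rolls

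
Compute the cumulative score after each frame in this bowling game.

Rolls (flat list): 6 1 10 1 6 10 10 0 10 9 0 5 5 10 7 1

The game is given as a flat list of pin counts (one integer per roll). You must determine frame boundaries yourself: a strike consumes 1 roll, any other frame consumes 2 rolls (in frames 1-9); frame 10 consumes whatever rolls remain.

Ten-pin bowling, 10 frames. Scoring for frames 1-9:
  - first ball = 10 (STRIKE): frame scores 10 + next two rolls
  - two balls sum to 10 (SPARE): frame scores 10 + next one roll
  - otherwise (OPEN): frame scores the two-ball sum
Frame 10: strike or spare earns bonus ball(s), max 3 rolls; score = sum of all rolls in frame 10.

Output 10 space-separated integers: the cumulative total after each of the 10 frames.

Answer: 7 24 31 51 71 90 99 119 137 145

Derivation:
Frame 1: OPEN (6+1=7). Cumulative: 7
Frame 2: STRIKE. 10 + next two rolls (1+6) = 17. Cumulative: 24
Frame 3: OPEN (1+6=7). Cumulative: 31
Frame 4: STRIKE. 10 + next two rolls (10+0) = 20. Cumulative: 51
Frame 5: STRIKE. 10 + next two rolls (0+10) = 20. Cumulative: 71
Frame 6: SPARE (0+10=10). 10 + next roll (9) = 19. Cumulative: 90
Frame 7: OPEN (9+0=9). Cumulative: 99
Frame 8: SPARE (5+5=10). 10 + next roll (10) = 20. Cumulative: 119
Frame 9: STRIKE. 10 + next two rolls (7+1) = 18. Cumulative: 137
Frame 10: OPEN. Sum of all frame-10 rolls (7+1) = 8. Cumulative: 145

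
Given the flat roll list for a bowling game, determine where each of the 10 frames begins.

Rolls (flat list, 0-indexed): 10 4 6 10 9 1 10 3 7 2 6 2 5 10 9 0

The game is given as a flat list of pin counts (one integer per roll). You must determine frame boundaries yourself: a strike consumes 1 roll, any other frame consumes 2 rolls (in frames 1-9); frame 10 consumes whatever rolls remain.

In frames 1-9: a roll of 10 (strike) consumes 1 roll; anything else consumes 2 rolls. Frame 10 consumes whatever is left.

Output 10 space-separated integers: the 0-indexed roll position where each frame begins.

Answer: 0 1 3 4 6 7 9 11 13 14

Derivation:
Frame 1 starts at roll index 0: roll=10 (strike), consumes 1 roll
Frame 2 starts at roll index 1: rolls=4,6 (sum=10), consumes 2 rolls
Frame 3 starts at roll index 3: roll=10 (strike), consumes 1 roll
Frame 4 starts at roll index 4: rolls=9,1 (sum=10), consumes 2 rolls
Frame 5 starts at roll index 6: roll=10 (strike), consumes 1 roll
Frame 6 starts at roll index 7: rolls=3,7 (sum=10), consumes 2 rolls
Frame 7 starts at roll index 9: rolls=2,6 (sum=8), consumes 2 rolls
Frame 8 starts at roll index 11: rolls=2,5 (sum=7), consumes 2 rolls
Frame 9 starts at roll index 13: roll=10 (strike), consumes 1 roll
Frame 10 starts at roll index 14: 2 remaining rolls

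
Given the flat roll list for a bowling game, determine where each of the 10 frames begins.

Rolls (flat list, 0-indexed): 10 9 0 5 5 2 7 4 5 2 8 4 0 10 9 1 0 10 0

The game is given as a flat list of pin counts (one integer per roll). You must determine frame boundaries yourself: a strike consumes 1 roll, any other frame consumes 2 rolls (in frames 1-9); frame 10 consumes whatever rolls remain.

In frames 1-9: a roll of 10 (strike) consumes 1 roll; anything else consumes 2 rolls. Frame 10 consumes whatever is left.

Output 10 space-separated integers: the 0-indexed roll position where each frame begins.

Answer: 0 1 3 5 7 9 11 13 14 16

Derivation:
Frame 1 starts at roll index 0: roll=10 (strike), consumes 1 roll
Frame 2 starts at roll index 1: rolls=9,0 (sum=9), consumes 2 rolls
Frame 3 starts at roll index 3: rolls=5,5 (sum=10), consumes 2 rolls
Frame 4 starts at roll index 5: rolls=2,7 (sum=9), consumes 2 rolls
Frame 5 starts at roll index 7: rolls=4,5 (sum=9), consumes 2 rolls
Frame 6 starts at roll index 9: rolls=2,8 (sum=10), consumes 2 rolls
Frame 7 starts at roll index 11: rolls=4,0 (sum=4), consumes 2 rolls
Frame 8 starts at roll index 13: roll=10 (strike), consumes 1 roll
Frame 9 starts at roll index 14: rolls=9,1 (sum=10), consumes 2 rolls
Frame 10 starts at roll index 16: 3 remaining rolls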